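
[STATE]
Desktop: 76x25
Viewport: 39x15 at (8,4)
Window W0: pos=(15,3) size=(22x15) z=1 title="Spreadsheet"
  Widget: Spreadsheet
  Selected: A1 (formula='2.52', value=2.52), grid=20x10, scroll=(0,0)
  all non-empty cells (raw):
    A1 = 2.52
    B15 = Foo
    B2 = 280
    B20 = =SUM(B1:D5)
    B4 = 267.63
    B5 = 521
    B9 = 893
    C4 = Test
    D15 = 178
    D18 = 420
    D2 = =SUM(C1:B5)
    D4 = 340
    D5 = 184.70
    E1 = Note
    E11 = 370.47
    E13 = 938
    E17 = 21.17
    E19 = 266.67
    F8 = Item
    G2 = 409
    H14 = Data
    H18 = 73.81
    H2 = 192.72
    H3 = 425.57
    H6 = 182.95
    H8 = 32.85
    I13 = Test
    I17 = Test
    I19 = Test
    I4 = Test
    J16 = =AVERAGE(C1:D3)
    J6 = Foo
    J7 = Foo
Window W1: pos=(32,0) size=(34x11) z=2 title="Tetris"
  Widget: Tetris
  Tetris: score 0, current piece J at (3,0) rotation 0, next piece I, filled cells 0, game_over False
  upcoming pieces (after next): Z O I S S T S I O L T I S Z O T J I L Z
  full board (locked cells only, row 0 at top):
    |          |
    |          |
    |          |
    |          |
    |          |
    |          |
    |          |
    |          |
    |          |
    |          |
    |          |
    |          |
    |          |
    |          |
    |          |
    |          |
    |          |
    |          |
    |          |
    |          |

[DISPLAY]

       ┃ Spreadsheet    ┃          │███
       ┠────────────────┃          │   
       ┃A1: 2.52        ┃          │   
       ┃       A       B┃          │   
       ┃----------------┃          │   
       ┃  1   [2.52]    ┃          │Sco
       ┃  2        0    ┗━━━━━━━━━━━━━━
       ┃  3        0       0┃          
       ┃  4        0  267.63┃          
       ┃  5        0     521┃          
       ┃  6        0       0┃          
       ┃  7        0       0┃          
       ┃  8        0       0┃          
       ┗━━━━━━━━━━━━━━━━━━━━┛          
                                       


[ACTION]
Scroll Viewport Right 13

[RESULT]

adsheet    ┃          │████            
───────────┃          │                
.52        ┃          │                
  A       B┃          │                
-----------┃          │                
 [2.52]    ┃          │Score:          
      0    ┗━━━━━━━━━━━━━━━━━━━━━━━━━━━
      0       0┃                       
      0  267.63┃                       
      0     521┃                       
      0       0┃                       
      0       0┃                       
      0       0┃                       
━━━━━━━━━━━━━━━┛                       
                                       


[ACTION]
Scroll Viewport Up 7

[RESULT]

           ┏━━━━━━━━━━━━━━━━━━━━━━━━━━━
           ┃ Tetris                    
           ┠───────────────────────────
━━━━━━━━━━━┃          │Next:           
adsheet    ┃          │████            
───────────┃          │                
.52        ┃          │                
  A       B┃          │                
-----------┃          │                
 [2.52]    ┃          │Score:          
      0    ┗━━━━━━━━━━━━━━━━━━━━━━━━━━━
      0       0┃                       
      0  267.63┃                       
      0     521┃                       
      0       0┃                       


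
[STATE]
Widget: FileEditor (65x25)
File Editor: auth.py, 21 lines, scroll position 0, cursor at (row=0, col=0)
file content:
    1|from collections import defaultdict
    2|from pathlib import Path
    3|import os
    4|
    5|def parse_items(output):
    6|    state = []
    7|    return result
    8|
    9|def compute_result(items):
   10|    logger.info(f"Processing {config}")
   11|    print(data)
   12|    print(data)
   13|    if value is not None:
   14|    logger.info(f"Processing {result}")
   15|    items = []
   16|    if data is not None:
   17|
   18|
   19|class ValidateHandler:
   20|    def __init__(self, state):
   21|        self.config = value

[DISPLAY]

█rom collections import defaultdict                             ▲
from pathlib import Path                                        █
import os                                                       ░
                                                                ░
def parse_items(output):                                        ░
    state = []                                                  ░
    return result                                               ░
                                                                ░
def compute_result(items):                                      ░
    logger.info(f"Processing {config}")                         ░
    print(data)                                                 ░
    print(data)                                                 ░
    if value is not None:                                       ░
    logger.info(f"Processing {result}")                         ░
    items = []                                                  ░
    if data is not None:                                        ░
                                                                ░
                                                                ░
class ValidateHandler:                                          ░
    def __init__(self, state):                                  ░
        self.config = value                                     ░
                                                                ░
                                                                ░
                                                                ░
                                                                ▼


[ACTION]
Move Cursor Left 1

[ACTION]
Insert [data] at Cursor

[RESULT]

data█rom collections import defaultdict                         ▲
from pathlib import Path                                        █
import os                                                       ░
                                                                ░
def parse_items(output):                                        ░
    state = []                                                  ░
    return result                                               ░
                                                                ░
def compute_result(items):                                      ░
    logger.info(f"Processing {config}")                         ░
    print(data)                                                 ░
    print(data)                                                 ░
    if value is not None:                                       ░
    logger.info(f"Processing {result}")                         ░
    items = []                                                  ░
    if data is not None:                                        ░
                                                                ░
                                                                ░
class ValidateHandler:                                          ░
    def __init__(self, state):                                  ░
        self.config = value                                     ░
                                                                ░
                                                                ░
                                                                ░
                                                                ▼


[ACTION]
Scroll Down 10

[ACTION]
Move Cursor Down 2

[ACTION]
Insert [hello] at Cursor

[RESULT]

datafrom collections import defaultdict                         ▲
from pathlib import Path                                        █
impohello█t os                                                  ░
                                                                ░
def parse_items(output):                                        ░
    state = []                                                  ░
    return result                                               ░
                                                                ░
def compute_result(items):                                      ░
    logger.info(f"Processing {config}")                         ░
    print(data)                                                 ░
    print(data)                                                 ░
    if value is not None:                                       ░
    logger.info(f"Processing {result}")                         ░
    items = []                                                  ░
    if data is not None:                                        ░
                                                                ░
                                                                ░
class ValidateHandler:                                          ░
    def __init__(self, state):                                  ░
        self.config = value                                     ░
                                                                ░
                                                                ░
                                                                ░
                                                                ▼


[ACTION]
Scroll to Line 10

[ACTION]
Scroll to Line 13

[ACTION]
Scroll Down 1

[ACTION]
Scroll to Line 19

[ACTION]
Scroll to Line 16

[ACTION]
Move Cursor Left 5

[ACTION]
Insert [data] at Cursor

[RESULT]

datafrom collections import defaultdict                         ▲
from pathlib import Path                                        █
impodata█ellort os                                              ░
                                                                ░
def parse_items(output):                                        ░
    state = []                                                  ░
    return result                                               ░
                                                                ░
def compute_result(items):                                      ░
    logger.info(f"Processing {config}")                         ░
    print(data)                                                 ░
    print(data)                                                 ░
    if value is not None:                                       ░
    logger.info(f"Processing {result}")                         ░
    items = []                                                  ░
    if data is not None:                                        ░
                                                                ░
                                                                ░
class ValidateHandler:                                          ░
    def __init__(self, state):                                  ░
        self.config = value                                     ░
                                                                ░
                                                                ░
                                                                ░
                                                                ▼


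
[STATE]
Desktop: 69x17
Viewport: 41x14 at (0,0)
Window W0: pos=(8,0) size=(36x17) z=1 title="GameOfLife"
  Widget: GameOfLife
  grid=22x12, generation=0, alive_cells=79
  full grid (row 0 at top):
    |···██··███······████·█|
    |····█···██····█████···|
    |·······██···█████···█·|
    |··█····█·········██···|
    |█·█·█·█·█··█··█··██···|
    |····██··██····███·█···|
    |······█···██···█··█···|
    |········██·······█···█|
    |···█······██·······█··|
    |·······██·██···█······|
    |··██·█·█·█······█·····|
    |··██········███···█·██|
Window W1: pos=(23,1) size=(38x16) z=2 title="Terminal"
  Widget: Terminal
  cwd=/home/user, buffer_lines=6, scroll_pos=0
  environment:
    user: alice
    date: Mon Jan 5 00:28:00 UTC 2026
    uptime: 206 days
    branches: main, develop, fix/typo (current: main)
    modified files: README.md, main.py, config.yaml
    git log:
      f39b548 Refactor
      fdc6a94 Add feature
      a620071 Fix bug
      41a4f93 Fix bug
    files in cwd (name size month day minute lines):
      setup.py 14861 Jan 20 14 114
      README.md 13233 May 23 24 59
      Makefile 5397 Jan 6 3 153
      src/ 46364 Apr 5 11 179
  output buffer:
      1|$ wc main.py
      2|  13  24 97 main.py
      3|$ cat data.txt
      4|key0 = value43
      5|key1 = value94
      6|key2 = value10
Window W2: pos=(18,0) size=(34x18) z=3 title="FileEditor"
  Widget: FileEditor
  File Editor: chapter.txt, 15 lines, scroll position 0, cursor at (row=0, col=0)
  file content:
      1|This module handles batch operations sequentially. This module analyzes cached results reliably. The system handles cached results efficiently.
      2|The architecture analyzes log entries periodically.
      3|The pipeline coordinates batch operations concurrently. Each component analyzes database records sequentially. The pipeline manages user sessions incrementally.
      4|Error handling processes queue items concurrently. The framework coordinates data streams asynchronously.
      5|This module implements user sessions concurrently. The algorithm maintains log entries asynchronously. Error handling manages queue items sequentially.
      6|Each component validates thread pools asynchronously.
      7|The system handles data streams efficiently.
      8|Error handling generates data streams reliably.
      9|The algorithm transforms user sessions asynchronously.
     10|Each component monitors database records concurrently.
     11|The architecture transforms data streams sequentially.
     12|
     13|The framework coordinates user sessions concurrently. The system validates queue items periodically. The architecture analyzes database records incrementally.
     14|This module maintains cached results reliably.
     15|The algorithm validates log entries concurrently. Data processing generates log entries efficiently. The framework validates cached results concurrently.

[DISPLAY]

        ┏━━━━━━━━━┏━━━━━━━━━━━━━━━━━━━━━━
        ┃ GameOfLi┃ FileEditor           
        ┠─────────┠──────────────────────
        ┃Gen: 0   ┃█his module handles ba
        ┃···██··██┃The architecture analy
        ┃····█···█┃The pipeline coordinat
        ┃·······██┃Error handling process
        ┃··█····█·┃This module implements
        ┃█·█·█·█·█┃Each component validat
        ┃····██··█┃The system handles dat
        ┃······█··┃Error handling generat
        ┃········█┃The algorithm transfor
        ┃···█·····┃Each component monitor
        ┃·······██┃The architecture trans


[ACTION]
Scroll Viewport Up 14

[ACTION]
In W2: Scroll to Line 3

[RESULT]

        ┏━━━━━━━━━┏━━━━━━━━━━━━━━━━━━━━━━
        ┃ GameOfLi┃ FileEditor           
        ┠─────────┠──────────────────────
        ┃Gen: 0   ┃The architecture analy
        ┃···██··██┃The pipeline coordinat
        ┃····█···█┃Error handling process
        ┃·······██┃This module implements
        ┃··█····█·┃Each component validat
        ┃█·█·█·█·█┃The system handles dat
        ┃····██··█┃Error handling generat
        ┃······█··┃The algorithm transfor
        ┃········█┃Each component monitor
        ┃···█·····┃The architecture trans
        ┃·······██┃                      


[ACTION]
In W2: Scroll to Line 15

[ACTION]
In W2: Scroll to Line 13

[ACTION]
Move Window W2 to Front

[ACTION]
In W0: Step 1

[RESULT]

        ┏━━━━━━━━━┏━━━━━━━━━━━━━━━━━━━━━━
        ┃ GameOfLi┃ FileEditor           
        ┠─────────┠──────────────────────
        ┃Gen: 1   ┃The architecture analy
        ┃···██··█·┃The pipeline coordinat
        ┃···██····┃Error handling process
        ┃·······█·┃This module implements
        ┃·█·█··█··┃Each component validat
        ┃·█··█·█·█┃The system handles dat
        ┃···██·█·█┃Error handling generat
        ┃·····█·█·┃The algorithm transfor
        ┃·········┃Each component monitor
        ┃·······█·┃The architecture trans
        ┃··███·███┃                      


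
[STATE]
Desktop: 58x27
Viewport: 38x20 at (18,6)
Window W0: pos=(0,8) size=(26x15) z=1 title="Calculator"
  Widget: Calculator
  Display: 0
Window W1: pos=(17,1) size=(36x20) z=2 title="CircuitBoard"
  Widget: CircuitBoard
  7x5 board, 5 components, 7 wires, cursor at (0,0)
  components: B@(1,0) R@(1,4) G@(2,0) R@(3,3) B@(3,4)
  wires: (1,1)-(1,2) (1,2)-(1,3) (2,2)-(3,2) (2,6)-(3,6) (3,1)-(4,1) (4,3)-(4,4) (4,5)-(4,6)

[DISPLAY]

                                  ┃   
1   B   · ─ · ─ ·   R             ┃   
                                  ┃   
2   G       ·               ·     ┃   
            │               │     ┃   
3       ·   ·   R   B       ·     ┃   
        │                         ┃   
4       ·       · ─ ·   · ─ ·     ┃   
Cursor: (0,0)                     ┃   
                                  ┃   
                                  ┃   
                                  ┃   
                                  ┃   
                                  ┃   
━━━━━━━━━━━━━━━━━━━━━━━━━━━━━━━━━━┛   
       ┃                              
━━━━━━━┛                              
                                      
                                      
                                      


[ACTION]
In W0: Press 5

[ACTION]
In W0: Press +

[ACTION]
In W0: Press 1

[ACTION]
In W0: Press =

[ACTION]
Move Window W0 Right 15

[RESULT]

                                  ┃   
1   B   · ─ · ─ ·   R             ┃   
                                  ┃   
2   G       ·               ·     ┃   
            │               │     ┃   
3       ·   ·   R   B       ·     ┃   
        │                         ┃   
4       ·       · ─ ·   · ─ ·     ┃   
Cursor: (0,0)                     ┃   
                                  ┃   
                                  ┃   
                                  ┃   
                                  ┃   
                                  ┃   
━━━━━━━━━━━━━━━━━━━━━━━━━━━━━━━━━━┛   
C │ MC│ MR│ M+│       ┃               
━━━━━━━━━━━━━━━━━━━━━━┛               
                                      
                                      
                                      


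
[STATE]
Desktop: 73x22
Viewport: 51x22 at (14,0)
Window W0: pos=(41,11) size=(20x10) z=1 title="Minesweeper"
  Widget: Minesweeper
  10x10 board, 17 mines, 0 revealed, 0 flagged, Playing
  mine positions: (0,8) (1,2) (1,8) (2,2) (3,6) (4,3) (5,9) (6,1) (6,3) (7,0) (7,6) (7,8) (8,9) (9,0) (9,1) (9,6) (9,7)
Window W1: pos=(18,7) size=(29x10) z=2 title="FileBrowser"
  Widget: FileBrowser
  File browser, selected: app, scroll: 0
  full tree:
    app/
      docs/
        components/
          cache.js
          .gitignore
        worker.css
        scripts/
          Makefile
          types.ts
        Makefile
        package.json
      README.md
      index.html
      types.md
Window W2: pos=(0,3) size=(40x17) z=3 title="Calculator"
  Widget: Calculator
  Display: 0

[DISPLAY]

                                                   
                                                   
                                                   
━━━━━━━━━━━━━━━━━━━━━━━━━┓                         
                         ┃                         
─────────────────────────┨                         
                        0┃                         
───┐                     ┃━━━━━━┓                  
 ÷ │                     ┃      ┃                  
───┤                     ┃──────┨                  
 × │                     ┃      ┃                  
───┤                     ┃      ┃━━━━━━━━━━━━━┓    
 - │                     ┃      ┃sweeper      ┃    
───┤                     ┃      ┃─────────────┨    
 + │                     ┃      ┃■■■■■        ┃    
───┤                     ┃      ┃■■■■■        ┃    
 M+│                     ┃━━━━━━┛■■■■■        ┃    
───┘                     ┃ ┃■■■■■■■■■■        ┃    
                         ┃ ┃■■■■■■■■■■        ┃    
━━━━━━━━━━━━━━━━━━━━━━━━━┛ ┃■■■■■■■■■■        ┃    
                           ┗━━━━━━━━━━━━━━━━━━┛    
                                                   


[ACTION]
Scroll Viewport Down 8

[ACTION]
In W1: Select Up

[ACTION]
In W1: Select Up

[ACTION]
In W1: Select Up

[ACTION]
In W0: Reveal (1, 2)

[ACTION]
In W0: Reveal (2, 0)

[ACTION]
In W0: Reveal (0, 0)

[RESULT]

                                                   
                                                   
                                                   
━━━━━━━━━━━━━━━━━━━━━━━━━┓                         
                         ┃                         
─────────────────────────┨                         
                        0┃                         
───┐                     ┃━━━━━━┓                  
 ÷ │                     ┃      ┃                  
───┤                     ┃──────┨                  
 × │                     ┃      ┃                  
───┤                     ┃      ┃━━━━━━━━━━━━━┓    
 - │                     ┃      ┃sweeper      ┃    
───┤                     ┃      ┃─────────────┨    
 + │                     ┃      ┃■■■✹■        ┃    
───┤                     ┃      ┃■■■✹■        ┃    
 M+│                     ┃━━━━━━┛■■■■■        ┃    
───┘                     ┃ ┃■■■■■■✹■■■        ┃    
                         ┃ ┃■■■✹■■■■■■        ┃    
━━━━━━━━━━━━━━━━━━━━━━━━━┛ ┃■■■■■■■■■✹        ┃    
                           ┗━━━━━━━━━━━━━━━━━━┛    
                                                   


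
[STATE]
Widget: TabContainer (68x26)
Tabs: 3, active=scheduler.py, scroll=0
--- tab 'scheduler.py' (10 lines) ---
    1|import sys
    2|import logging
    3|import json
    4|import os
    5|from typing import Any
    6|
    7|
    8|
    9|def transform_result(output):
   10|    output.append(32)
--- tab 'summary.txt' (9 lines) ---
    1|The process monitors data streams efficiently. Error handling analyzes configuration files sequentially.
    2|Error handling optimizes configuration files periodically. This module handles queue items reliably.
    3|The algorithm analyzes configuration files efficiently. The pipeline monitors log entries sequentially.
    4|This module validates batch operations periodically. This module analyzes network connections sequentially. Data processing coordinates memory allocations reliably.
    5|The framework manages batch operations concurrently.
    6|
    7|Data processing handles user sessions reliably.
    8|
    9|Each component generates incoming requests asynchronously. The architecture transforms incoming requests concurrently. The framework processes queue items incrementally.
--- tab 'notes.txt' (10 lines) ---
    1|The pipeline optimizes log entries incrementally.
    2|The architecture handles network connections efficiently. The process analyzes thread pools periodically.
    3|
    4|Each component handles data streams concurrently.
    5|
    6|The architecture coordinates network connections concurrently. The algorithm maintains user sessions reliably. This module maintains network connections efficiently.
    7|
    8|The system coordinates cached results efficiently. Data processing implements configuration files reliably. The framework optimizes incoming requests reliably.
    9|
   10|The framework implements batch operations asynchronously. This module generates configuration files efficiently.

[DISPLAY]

[scheduler.py]│ summary.txt │ notes.txt                             
────────────────────────────────────────────────────────────────────
import sys                                                          
import logging                                                      
import json                                                         
import os                                                           
from typing import Any                                              
                                                                    
                                                                    
                                                                    
def transform_result(output):                                       
    output.append(32)                                               
                                                                    
                                                                    
                                                                    
                                                                    
                                                                    
                                                                    
                                                                    
                                                                    
                                                                    
                                                                    
                                                                    
                                                                    
                                                                    
                                                                    


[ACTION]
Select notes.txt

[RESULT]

 scheduler.py │ summary.txt │[notes.txt]                            
────────────────────────────────────────────────────────────────────
The pipeline optimizes log entries incrementally.                   
The architecture handles network connections efficiently. The proces
                                                                    
Each component handles data streams concurrently.                   
                                                                    
The architecture coordinates network connections concurrently. The a
                                                                    
The system coordinates cached results efficiently. Data processing i
                                                                    
The framework implements batch operations asynchronously. This modul
                                                                    
                                                                    
                                                                    
                                                                    
                                                                    
                                                                    
                                                                    
                                                                    
                                                                    
                                                                    
                                                                    
                                                                    
                                                                    
                                                                    


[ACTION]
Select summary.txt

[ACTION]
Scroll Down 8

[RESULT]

 scheduler.py │[summary.txt]│ notes.txt                             
────────────────────────────────────────────────────────────────────
Each component generates incoming requests asynchronously. The archi
                                                                    
                                                                    
                                                                    
                                                                    
                                                                    
                                                                    
                                                                    
                                                                    
                                                                    
                                                                    
                                                                    
                                                                    
                                                                    
                                                                    
                                                                    
                                                                    
                                                                    
                                                                    
                                                                    
                                                                    
                                                                    
                                                                    
                                                                    


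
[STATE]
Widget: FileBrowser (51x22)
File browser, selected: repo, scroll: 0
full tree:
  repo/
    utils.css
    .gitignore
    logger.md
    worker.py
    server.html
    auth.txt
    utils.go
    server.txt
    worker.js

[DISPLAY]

> [-] repo/                                        
    utils.css                                      
    .gitignore                                     
    logger.md                                      
    worker.py                                      
    server.html                                    
    auth.txt                                       
    utils.go                                       
    server.txt                                     
    worker.js                                      
                                                   
                                                   
                                                   
                                                   
                                                   
                                                   
                                                   
                                                   
                                                   
                                                   
                                                   
                                                   


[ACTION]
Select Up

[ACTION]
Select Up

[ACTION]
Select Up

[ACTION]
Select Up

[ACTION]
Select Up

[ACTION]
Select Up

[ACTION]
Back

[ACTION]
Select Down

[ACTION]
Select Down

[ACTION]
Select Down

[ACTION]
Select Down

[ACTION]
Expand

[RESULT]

  [-] repo/                                        
    utils.css                                      
    .gitignore                                     
    logger.md                                      
  > worker.py                                      
    server.html                                    
    auth.txt                                       
    utils.go                                       
    server.txt                                     
    worker.js                                      
                                                   
                                                   
                                                   
                                                   
                                                   
                                                   
                                                   
                                                   
                                                   
                                                   
                                                   
                                                   


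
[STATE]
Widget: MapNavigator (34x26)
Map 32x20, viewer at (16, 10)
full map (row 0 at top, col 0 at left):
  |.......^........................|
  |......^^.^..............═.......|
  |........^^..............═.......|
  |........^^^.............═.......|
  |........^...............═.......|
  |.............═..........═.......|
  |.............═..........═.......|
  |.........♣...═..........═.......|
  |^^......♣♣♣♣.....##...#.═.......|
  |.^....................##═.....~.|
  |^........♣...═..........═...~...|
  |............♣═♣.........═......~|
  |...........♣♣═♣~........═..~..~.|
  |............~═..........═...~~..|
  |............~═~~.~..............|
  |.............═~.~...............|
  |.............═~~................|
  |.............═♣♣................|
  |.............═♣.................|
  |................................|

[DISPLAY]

                                  
                                  
                                  
 .......^........................ 
 ......^^.^..............═....... 
 ........^^..............═....... 
 ........^^^.............═....... 
 ........^...............═....... 
 .............═..........═....... 
 .............═..........═....... 
 .........♣...═..........═....... 
 ^^......♣♣♣♣.....##...#.═....... 
 .^....................##═.....~. 
 ^........♣...═..@.......═...~... 
 ............♣═♣.........═......~ 
 ...........♣♣═♣~........═..~..~. 
 ............~═..........═...~~.. 
 ............~═~~.~.............. 
 .............═~.~............... 
 .............═~~................ 
 .............═♣♣................ 
 .............═♣................. 
 ................................ 
                                  
                                  
                                  


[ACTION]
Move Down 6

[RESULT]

 ........^^^.............═....... 
 ........^...............═....... 
 .............═..........═....... 
 .............═..........═....... 
 .........♣...═..........═....... 
 ^^......♣♣♣♣.....##...#.═....... 
 .^....................##═.....~. 
 ^........♣...═..........═...~... 
 ............♣═♣.........═......~ 
 ...........♣♣═♣~........═..~..~. 
 ............~═..........═...~~.. 
 ............~═~~.~.............. 
 .............═~.~............... 
 .............═~~@............... 
 .............═♣♣................ 
 .............═♣................. 
 ................................ 
                                  
                                  
                                  
                                  
                                  
                                  
                                  
                                  
                                  


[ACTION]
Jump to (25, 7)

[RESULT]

                                  
                                  
                                  
                                  
                                  
                                  
........................          
.^..............═.......          
^^..............═.......          
^^^.............═.......          
^...............═.......          
.....═..........═.......          
.....═..........═.......          
.♣...═..........═@......          
♣♣♣♣.....##...#.═.......          
..............##═.....~.          
.♣...═..........═...~...          
....♣═♣.........═......~          
...♣♣═♣~........═..~..~.          
....~═..........═...~~..          
....~═~~.~..............          
.....═~.~...............          
.....═~~................          
.....═♣♣................          
.....═♣.................          
........................          


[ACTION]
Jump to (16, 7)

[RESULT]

                                  
                                  
                                  
                                  
                                  
                                  
 .......^........................ 
 ......^^.^..............═....... 
 ........^^..............═....... 
 ........^^^.............═....... 
 ........^...............═....... 
 .............═..........═....... 
 .............═..........═....... 
 .........♣...═..@.......═....... 
 ^^......♣♣♣♣.....##...#.═....... 
 .^....................##═.....~. 
 ^........♣...═..........═...~... 
 ............♣═♣.........═......~ 
 ...........♣♣═♣~........═..~..~. 
 ............~═..........═...~~.. 
 ............~═~~.~.............. 
 .............═~.~............... 
 .............═~~................ 
 .............═♣♣................ 
 .............═♣................. 
 ................................ 


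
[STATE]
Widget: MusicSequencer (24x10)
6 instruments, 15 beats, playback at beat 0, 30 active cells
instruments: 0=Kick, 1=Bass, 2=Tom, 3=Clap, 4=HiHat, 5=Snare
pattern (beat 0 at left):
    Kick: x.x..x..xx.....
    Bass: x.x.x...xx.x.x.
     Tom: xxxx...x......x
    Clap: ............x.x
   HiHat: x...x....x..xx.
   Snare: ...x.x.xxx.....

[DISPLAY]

      ▼12345678901234   
  Kick█·█··█··██·····   
  Bass█·█·█···██·█·█·   
   Tom████···█······█   
  Clap············█·█   
 HiHat█···█····█··██·   
 Snare···█·█·███·····   
                        
                        
                        


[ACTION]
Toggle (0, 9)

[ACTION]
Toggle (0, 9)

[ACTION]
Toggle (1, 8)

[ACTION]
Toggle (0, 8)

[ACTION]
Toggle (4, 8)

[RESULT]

      ▼12345678901234   
  Kick█·█··█···█·····   
  Bass█·█·█····█·█·█·   
   Tom████···█······█   
  Clap············█·█   
 HiHat█···█···██··██·   
 Snare···█·█·███·····   
                        
                        
                        


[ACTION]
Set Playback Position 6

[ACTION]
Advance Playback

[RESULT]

      0123456▼8901234   
  Kick█·█··█···█·····   
  Bass█·█·█····█·█·█·   
   Tom████···█······█   
  Clap············█·█   
 HiHat█···█···██··██·   
 Snare···█·█·███·····   
                        
                        
                        
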